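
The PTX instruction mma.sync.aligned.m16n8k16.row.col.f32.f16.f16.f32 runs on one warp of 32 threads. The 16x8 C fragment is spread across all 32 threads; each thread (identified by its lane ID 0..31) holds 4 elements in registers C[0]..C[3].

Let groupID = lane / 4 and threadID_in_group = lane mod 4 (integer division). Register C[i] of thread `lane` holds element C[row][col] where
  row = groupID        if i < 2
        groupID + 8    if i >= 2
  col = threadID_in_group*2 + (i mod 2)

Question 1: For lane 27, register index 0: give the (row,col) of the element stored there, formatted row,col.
L=27->g=27>>2=6, t=27&3=3
[0]->row 6+0=6  col 3·2+0=6

6,6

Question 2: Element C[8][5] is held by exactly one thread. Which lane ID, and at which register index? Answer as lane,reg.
2,3

r=8->g=0,rb=1  c=5->t=2,b0=1
L=0*4+2=2  i=1*2+1=3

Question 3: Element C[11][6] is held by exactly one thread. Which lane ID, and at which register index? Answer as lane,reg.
15,2

r=11⇒gr=3,Rb=1  c=6⇒th=3,odd=0
L=3*4+3=15  i=1*2+0=2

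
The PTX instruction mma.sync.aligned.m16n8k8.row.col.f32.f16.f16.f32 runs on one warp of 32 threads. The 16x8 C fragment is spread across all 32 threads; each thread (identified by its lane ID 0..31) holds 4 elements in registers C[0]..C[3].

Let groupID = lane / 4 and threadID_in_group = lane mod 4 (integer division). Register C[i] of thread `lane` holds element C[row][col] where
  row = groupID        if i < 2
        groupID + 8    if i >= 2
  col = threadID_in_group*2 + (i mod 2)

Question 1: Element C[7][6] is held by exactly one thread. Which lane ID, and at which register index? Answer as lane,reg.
r=7⇒gr=7,Rb=0  c=6⇒th=3,odd=0
L=7*4+3=31  i=0*2+0=0

31,0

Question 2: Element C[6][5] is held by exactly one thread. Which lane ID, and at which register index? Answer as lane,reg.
r: 6->gid=6,r8=0  c: 5->tid=2,i&1=1
L=6*4+2=26  i=0*2+1=1

26,1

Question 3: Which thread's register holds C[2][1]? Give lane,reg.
r=2→G=2,rhi=0  c=1→T=0,p=1
L=2*4+0=8  i=0*2+1=1

8,1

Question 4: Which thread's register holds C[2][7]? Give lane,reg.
11,1

r=2⇒gr=2,Rb=0  c=7⇒th=3,odd=1
L=2*4+3=11  i=0*2+1=1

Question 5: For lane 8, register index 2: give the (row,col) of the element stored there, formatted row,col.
8: gr=2,th=0
[2] (2+8,0*2+0) = (10,0)

10,0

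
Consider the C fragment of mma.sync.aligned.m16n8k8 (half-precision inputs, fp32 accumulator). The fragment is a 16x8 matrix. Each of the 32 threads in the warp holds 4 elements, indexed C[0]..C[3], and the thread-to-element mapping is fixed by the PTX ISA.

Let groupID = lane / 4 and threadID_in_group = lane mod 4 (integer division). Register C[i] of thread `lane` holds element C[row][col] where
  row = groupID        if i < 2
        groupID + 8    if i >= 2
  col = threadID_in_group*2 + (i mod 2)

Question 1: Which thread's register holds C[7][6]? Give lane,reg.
31,0

r=7→G=7,rhi=0  c=6→T=3,p=0
L=7*4+3=31  i=0*2+0=0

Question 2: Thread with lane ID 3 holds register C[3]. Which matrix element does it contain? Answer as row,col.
8,7

3: gr=0,th=3
[3] (0+8,3*2+1) = (8,7)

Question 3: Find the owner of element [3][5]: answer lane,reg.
r: 3->gid=3,r8=0  c: 5->tid=2,i&1=1
L=3*4+2=14  i=0*2+1=1

14,1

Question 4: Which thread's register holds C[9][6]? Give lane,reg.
r:9=>grp=1,rB=1  c:6=>tig=3,lo=0
L=1*4+3=7  i=1*2+0=2

7,2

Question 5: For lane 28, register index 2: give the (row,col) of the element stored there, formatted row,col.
lane 28=>28/4=7, 28 mod 4=0
i=2  r:7+8=>15  c:2·0+0=>0

15,0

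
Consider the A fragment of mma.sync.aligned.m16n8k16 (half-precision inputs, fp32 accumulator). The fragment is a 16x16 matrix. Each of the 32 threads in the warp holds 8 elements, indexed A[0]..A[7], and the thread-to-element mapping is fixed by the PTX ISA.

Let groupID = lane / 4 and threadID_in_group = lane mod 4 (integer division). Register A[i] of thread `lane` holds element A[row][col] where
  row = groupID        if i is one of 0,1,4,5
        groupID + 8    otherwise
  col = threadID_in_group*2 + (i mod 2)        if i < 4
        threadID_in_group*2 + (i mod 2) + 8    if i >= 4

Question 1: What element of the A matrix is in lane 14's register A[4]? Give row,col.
lane 14->14/4=3, 14 mod 4=2
i=4  r:3+0->3  c:2·2+0+8->12

3,12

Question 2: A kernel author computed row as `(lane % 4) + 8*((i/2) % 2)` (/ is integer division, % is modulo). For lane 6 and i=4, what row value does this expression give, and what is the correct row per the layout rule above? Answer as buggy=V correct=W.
`(lane % 4) + 8*((i/2) % 2)`[6,4]->2
L=6->g=6>>2=1, t=6&3=2
[4]->row 1+0=1  col 2·2+0+8=12
row: 2 vs 1

buggy=2 correct=1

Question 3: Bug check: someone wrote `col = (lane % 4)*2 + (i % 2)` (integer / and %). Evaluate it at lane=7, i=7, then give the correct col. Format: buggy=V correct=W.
buggy=7 correct=15

`(lane % 4)*2 + (i % 2)`[7,7]->7
lane 7: gid=1 (7/4), tid=3 (7%4)
i=7: r=1+8=9, c=3*2+1+8=15
col: 7 vs 15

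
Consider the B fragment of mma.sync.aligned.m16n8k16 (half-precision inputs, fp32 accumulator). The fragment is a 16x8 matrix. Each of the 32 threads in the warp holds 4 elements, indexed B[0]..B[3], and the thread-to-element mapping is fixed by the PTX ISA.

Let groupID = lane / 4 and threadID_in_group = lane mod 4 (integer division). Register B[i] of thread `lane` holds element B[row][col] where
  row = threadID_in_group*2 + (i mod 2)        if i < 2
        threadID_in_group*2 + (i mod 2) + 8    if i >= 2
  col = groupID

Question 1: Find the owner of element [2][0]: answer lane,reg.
c=0->g=0  r=2->rb=0,t=1,b0=0
L=0*4+1=1  i=0*2+0=0

1,0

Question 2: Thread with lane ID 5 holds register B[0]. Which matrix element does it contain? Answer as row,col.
lane 5: G=1 (5/4), T=1 (5%4)
i=0: r=1*2+0+0=2, c=G=1

2,1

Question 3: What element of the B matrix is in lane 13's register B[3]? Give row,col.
11,3

L=13->g=13>>2=3, t=13&3=1
[3]->row 1·2+1+8=11  col g=3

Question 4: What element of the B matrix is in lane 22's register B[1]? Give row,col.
5,5

lane 22=>22/4=5, 22 mod 4=2
i=1  r:2·2+1+0=>5  c:5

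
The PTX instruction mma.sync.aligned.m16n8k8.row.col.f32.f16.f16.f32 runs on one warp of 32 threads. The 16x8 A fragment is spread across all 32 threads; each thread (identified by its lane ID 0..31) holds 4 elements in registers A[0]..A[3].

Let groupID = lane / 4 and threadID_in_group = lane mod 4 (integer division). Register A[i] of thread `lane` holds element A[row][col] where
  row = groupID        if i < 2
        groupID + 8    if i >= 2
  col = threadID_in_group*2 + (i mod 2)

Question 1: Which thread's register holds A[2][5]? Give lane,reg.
10,1

r=2⇒gr=2,Rb=0  c=5⇒th=2,odd=1
L=2*4+2=10  i=0*2+1=1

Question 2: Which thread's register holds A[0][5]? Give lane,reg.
2,1

r=0⇒gr=0,Rb=0  c=5⇒th=2,odd=1
L=0*4+2=2  i=0*2+1=1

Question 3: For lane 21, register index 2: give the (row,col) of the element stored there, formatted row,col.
L=21⇒gr=21>>2=5, th=21&3=1
[2]⇒row 5+8=13  col 1·2+0=2

13,2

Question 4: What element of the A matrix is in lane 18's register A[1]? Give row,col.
4,5

lane 18→18/4=4, 18 mod 4=2
i=1  r:4+0→4  c:2·2+1→5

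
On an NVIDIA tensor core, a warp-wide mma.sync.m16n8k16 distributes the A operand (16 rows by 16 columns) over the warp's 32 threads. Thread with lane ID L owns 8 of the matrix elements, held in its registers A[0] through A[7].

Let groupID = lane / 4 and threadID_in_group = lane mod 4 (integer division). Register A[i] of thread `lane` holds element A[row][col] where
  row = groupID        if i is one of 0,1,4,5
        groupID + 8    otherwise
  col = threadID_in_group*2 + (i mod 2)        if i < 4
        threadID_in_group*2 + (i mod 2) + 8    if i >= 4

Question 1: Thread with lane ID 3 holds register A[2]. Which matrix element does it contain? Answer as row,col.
8,6

3: g=0,t=3
[2] (0+8,3*2+0+0) = (8,6)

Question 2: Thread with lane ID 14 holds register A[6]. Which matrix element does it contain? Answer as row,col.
lane 14->14/4=3, 14 mod 4=2
i=6  r:3+8->11  c:2·2+0+8->12

11,12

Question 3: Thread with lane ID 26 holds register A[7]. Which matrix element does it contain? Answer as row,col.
lane 26⇒26/4=6, 26 mod 4=2
i=7  r:6+8⇒14  c:2·2+1+8⇒13

14,13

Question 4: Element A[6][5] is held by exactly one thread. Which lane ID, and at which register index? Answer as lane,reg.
r=6⇒gr=6,Rb=0  c=5⇒Cb=0,th=2,odd=1
L=6*4+2=26  i=0*4+0*2+1=1

26,1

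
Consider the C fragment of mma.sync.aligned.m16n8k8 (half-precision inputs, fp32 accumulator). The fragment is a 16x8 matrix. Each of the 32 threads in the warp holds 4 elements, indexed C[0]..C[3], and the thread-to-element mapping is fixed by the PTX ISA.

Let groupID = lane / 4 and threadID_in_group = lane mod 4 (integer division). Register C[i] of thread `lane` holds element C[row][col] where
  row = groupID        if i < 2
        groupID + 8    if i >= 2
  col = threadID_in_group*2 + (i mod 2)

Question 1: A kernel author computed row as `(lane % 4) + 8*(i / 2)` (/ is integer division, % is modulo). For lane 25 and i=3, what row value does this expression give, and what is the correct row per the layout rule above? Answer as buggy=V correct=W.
buggy=9 correct=14

`(lane % 4) + 8*(i / 2)`[25,3]->9
lane 25->25/4=6, 25 mod 4=1
i=3  r:6+8->14  c:2·1+1->3
row: 9 vs 14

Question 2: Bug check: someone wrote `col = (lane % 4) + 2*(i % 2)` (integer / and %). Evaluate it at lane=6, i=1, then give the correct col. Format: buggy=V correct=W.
buggy=4 correct=5

`(lane % 4) + 2*(i % 2)`[6,1]⇒4
lane 6⇒6/4=1, 6 mod 4=2
i=1  r:1+0⇒1  c:2·2+1⇒5
col: 4 vs 5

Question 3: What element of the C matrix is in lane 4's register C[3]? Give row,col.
4: g=1,t=0
[3] (1+8,0*2+1) = (9,1)

9,1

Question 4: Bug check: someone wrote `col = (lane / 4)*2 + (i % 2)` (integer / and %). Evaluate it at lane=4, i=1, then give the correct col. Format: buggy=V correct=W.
`(lane / 4)*2 + (i % 2)`[4,1]->3
L=4->gid=4>>2=1, tid=4&3=0
[1]->row 1+0=1  col 0·2+1=1
col: 3 vs 1

buggy=3 correct=1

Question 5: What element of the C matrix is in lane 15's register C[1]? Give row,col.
3,7

L=15->gid=15>>2=3, tid=15&3=3
[1]->row 3+0=3  col 3·2+1=7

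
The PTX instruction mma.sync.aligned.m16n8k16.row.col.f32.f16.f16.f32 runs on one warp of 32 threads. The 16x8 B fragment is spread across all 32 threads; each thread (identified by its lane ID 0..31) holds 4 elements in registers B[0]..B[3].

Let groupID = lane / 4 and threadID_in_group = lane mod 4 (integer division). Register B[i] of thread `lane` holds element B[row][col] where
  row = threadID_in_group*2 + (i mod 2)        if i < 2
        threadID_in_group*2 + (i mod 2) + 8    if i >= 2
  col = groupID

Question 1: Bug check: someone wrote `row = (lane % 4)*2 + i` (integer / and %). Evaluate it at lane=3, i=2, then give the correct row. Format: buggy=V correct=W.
buggy=8 correct=14

`(lane % 4)*2 + i`[3,2]⇒8
lane 3: gr=0 (3/4), th=3 (3%4)
i=2: r=3*2+0+8=14, c=gr=0
row: 8 vs 14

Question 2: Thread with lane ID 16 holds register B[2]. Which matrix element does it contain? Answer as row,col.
8,4

lane 16: g=4 (16/4), t=0 (16%4)
i=2: r=0*2+0+8=8, c=g=4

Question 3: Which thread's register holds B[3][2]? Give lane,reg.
c: 2->gid=2  r: 3->r8=0,tid=1,i&1=1
L=2*4+1=9  i=0*2+1=1

9,1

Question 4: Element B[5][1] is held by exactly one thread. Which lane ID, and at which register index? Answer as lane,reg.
6,1

c=1→G=1  r=5→rhi=0,T=2,p=1
L=1*4+2=6  i=0*2+1=1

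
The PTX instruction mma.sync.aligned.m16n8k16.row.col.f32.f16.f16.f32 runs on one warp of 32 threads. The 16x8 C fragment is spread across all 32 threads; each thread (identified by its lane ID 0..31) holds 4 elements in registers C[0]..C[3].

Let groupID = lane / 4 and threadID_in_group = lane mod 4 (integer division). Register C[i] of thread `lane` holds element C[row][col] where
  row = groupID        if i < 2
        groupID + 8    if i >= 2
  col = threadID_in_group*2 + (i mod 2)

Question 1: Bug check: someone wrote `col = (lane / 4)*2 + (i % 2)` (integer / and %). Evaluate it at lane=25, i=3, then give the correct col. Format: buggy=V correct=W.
`(lane / 4)*2 + (i % 2)`[25,3]->13
lane 25: gid=6 (25/4), tid=1 (25%4)
i=3: r=6+8=14, c=1*2+1=3
col: 13 vs 3

buggy=13 correct=3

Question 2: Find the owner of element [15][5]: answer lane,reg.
30,3

r:15=>grp=7,rB=1  c:5=>tig=2,lo=1
L=7*4+2=30  i=1*2+1=3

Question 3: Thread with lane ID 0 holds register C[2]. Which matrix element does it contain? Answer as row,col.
L=0⇒gr=0>>2=0, th=0&3=0
[2]⇒row 0+8=8  col 0·2+0=0

8,0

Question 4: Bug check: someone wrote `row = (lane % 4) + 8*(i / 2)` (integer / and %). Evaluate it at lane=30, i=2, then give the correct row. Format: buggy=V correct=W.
`(lane % 4) + 8*(i / 2)`[30,2]=>10
30: grp=7,tig=2
[2] (7+8,2*2+0) = (15,4)
row: 10 vs 15

buggy=10 correct=15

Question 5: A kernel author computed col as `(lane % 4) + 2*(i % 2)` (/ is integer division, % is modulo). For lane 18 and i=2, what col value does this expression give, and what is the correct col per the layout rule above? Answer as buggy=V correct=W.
`(lane % 4) + 2*(i % 2)`[18,2]→2
18: G=4,T=2
[2] (4+8,2*2+0) = (12,4)
col: 2 vs 4

buggy=2 correct=4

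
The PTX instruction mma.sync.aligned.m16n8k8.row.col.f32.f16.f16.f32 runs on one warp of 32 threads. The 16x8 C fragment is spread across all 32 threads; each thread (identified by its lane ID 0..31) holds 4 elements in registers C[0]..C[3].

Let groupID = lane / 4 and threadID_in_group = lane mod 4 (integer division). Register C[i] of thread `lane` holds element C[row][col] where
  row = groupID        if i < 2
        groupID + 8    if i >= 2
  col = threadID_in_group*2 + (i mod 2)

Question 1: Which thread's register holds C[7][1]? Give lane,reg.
r=7⇒gr=7,Rb=0  c=1⇒th=0,odd=1
L=7*4+0=28  i=0*2+1=1

28,1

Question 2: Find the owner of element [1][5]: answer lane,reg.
r:1=>grp=1,rB=0  c:5=>tig=2,lo=1
L=1*4+2=6  i=0*2+1=1

6,1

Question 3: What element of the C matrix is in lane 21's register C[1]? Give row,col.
21: grp=5,tig=1
[1] (5+0,1*2+1) = (5,3)

5,3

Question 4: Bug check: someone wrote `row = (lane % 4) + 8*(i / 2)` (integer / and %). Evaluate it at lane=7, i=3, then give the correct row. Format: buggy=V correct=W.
`(lane % 4) + 8*(i / 2)`[7,3]->11
lane 7: gid=1 (7/4), tid=3 (7%4)
i=3: r=1+8=9, c=3*2+1=7
row: 11 vs 9

buggy=11 correct=9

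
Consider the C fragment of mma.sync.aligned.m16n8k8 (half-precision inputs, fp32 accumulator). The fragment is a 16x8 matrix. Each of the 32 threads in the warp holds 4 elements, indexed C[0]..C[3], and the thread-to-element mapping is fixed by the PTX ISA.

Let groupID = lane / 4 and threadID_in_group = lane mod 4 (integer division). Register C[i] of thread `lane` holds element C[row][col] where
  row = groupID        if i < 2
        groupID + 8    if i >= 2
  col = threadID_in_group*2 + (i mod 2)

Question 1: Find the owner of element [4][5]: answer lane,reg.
r=4⇒gr=4,Rb=0  c=5⇒th=2,odd=1
L=4*4+2=18  i=0*2+1=1

18,1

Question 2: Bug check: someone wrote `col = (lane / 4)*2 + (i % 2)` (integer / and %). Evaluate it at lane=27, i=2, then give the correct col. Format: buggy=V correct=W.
buggy=12 correct=6

`(lane / 4)*2 + (i % 2)`[27,2]->12
27: gid=6,tid=3
[2] (6+8,3*2+0) = (14,6)
col: 12 vs 6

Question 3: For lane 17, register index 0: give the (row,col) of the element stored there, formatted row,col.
4,2

L=17→G=17>>2=4, T=17&3=1
[0]→row 4+0=4  col 1·2+0=2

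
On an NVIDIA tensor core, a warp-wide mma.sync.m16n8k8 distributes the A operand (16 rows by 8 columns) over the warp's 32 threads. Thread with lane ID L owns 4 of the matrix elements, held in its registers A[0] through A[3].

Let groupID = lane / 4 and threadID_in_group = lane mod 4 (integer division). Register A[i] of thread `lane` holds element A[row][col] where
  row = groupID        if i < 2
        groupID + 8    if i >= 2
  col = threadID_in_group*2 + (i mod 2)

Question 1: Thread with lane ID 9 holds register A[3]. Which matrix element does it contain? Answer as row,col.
10,3

L=9⇒gr=9>>2=2, th=9&3=1
[3]⇒row 2+8=10  col 1·2+1=3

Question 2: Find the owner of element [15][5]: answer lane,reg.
30,3

r=15→G=7,rhi=1  c=5→T=2,p=1
L=7*4+2=30  i=1*2+1=3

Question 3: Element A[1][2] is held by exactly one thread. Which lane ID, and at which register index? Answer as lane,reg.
5,0

r=1→G=1,rhi=0  c=2→T=1,p=0
L=1*4+1=5  i=0*2+0=0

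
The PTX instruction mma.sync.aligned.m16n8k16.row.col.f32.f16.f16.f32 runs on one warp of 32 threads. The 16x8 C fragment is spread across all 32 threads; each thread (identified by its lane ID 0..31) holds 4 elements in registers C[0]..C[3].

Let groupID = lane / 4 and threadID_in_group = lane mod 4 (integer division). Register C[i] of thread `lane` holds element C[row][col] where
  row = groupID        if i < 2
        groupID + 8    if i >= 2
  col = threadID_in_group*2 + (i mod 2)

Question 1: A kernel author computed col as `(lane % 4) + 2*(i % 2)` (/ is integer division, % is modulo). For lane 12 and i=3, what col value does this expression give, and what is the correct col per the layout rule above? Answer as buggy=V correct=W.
`(lane % 4) + 2*(i % 2)`[12,3]=>2
lane 12: grp=3 (12/4), tig=0 (12%4)
i=3: r=3+8=11, c=0*2+1=1
col: 2 vs 1

buggy=2 correct=1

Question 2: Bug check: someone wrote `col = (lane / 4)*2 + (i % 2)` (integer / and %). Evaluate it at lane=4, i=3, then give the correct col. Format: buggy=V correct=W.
buggy=3 correct=1

`(lane / 4)*2 + (i % 2)`[4,3]=>3
L=4=>grp=4>>2=1, tig=4&3=0
[3]=>row 1+8=9  col 0·2+1=1
col: 3 vs 1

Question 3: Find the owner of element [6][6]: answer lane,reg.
r: 6->gid=6,r8=0  c: 6->tid=3,i&1=0
L=6*4+3=27  i=0*2+0=0

27,0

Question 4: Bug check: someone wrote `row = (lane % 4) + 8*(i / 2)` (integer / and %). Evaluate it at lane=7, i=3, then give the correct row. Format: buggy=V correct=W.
buggy=11 correct=9

`(lane % 4) + 8*(i / 2)`[7,3]->11
L=7->g=7>>2=1, t=7&3=3
[3]->row 1+8=9  col 3·2+1=7
row: 11 vs 9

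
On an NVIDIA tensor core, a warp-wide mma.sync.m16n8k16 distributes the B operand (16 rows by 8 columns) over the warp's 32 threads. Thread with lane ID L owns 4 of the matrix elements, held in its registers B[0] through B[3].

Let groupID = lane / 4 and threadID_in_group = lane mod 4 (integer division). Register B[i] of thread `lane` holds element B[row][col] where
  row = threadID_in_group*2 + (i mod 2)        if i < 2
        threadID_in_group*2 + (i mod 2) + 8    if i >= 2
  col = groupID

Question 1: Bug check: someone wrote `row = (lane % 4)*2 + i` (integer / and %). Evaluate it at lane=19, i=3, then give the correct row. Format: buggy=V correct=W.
buggy=9 correct=15

`(lane % 4)*2 + i`[19,3]=>9
L=19=>grp=19>>2=4, tig=19&3=3
[3]=>row 3·2+1+8=15  col grp=4
row: 9 vs 15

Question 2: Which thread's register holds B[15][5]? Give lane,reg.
23,3

c=5→G=5  r=15→rhi=1,T=3,p=1
L=5*4+3=23  i=1*2+1=3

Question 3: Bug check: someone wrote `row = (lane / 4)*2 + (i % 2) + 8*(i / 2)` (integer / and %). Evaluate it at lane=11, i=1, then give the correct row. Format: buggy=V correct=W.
`(lane / 4)*2 + (i % 2) + 8*(i / 2)`[11,1]->5
11: gid=2,tid=3
[1] (3*2+1+0,2) = (7,2)
row: 5 vs 7

buggy=5 correct=7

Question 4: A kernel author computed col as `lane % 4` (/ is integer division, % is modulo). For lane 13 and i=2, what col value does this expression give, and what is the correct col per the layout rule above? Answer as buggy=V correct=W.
buggy=1 correct=3

`lane % 4`[13,2]=>1
L=13=>grp=13>>2=3, tig=13&3=1
[2]=>row 1·2+0+8=10  col grp=3
col: 1 vs 3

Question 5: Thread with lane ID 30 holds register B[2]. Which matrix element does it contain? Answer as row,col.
lane 30: gr=7 (30/4), th=2 (30%4)
i=2: r=2*2+0+8=12, c=gr=7

12,7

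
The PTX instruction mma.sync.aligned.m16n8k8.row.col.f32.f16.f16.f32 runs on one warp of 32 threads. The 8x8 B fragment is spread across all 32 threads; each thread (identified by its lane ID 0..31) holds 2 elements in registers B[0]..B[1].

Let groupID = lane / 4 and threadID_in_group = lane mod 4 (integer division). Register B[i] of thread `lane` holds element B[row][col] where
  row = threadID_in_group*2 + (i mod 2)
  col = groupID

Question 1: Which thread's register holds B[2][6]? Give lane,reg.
25,0

c=6->g=6  r=2->t=1,b0=0
L=6*4+1=25  i=0=0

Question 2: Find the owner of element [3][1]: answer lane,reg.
5,1

c: 1->gid=1  r: 3->tid=1,i&1=1
L=1*4+1=5  i=1=1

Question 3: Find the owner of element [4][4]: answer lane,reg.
18,0

c:4=>grp=4  r:4=>tig=2,lo=0
L=4*4+2=18  i=0=0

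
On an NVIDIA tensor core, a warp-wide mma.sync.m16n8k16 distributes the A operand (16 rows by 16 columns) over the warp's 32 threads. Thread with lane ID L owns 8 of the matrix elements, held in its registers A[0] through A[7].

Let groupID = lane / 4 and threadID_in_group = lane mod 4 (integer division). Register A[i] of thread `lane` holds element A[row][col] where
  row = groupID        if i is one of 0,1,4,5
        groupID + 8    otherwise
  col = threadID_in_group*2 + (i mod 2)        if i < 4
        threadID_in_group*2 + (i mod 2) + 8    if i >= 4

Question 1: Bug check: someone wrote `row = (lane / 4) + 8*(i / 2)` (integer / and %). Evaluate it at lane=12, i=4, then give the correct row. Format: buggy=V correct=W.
`(lane / 4) + 8*(i / 2)`[12,4]->19
lane 12: g=3 (12/4), t=0 (12%4)
i=4: r=3+0=3, c=0*2+0+8=8
row: 19 vs 3

buggy=19 correct=3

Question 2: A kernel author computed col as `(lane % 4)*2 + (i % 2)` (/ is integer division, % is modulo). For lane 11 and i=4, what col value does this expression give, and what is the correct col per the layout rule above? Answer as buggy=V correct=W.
`(lane % 4)*2 + (i % 2)`[11,4]->6
L=11->g=11>>2=2, t=11&3=3
[4]->row 2+0=2  col 3·2+0+8=14
col: 6 vs 14

buggy=6 correct=14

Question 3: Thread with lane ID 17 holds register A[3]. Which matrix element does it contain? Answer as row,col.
12,3

lane 17: grp=4 (17/4), tig=1 (17%4)
i=3: r=4+8=12, c=1*2+1+0=3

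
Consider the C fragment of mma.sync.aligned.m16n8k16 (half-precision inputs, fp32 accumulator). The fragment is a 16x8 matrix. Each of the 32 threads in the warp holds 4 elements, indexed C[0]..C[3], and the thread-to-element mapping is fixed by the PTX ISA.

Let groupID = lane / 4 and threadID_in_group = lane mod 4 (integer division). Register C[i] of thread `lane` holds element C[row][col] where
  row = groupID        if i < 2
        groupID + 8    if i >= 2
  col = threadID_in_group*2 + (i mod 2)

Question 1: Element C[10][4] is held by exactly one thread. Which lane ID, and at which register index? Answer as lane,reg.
r:10=>grp=2,rB=1  c:4=>tig=2,lo=0
L=2*4+2=10  i=1*2+0=2

10,2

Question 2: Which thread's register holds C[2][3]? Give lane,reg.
r=2⇒gr=2,Rb=0  c=3⇒th=1,odd=1
L=2*4+1=9  i=0*2+1=1

9,1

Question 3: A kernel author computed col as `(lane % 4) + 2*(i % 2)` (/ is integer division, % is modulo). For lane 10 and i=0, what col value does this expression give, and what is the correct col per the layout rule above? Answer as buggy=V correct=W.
`(lane % 4) + 2*(i % 2)`[10,0]→2
L=10→G=10>>2=2, T=10&3=2
[0]→row 2+0=2  col 2·2+0=4
col: 2 vs 4

buggy=2 correct=4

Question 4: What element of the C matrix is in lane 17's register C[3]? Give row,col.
12,3

lane 17: grp=4 (17/4), tig=1 (17%4)
i=3: r=4+8=12, c=1*2+1=3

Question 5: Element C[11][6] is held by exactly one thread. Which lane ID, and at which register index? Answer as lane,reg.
15,2

r: 11->gid=3,r8=1  c: 6->tid=3,i&1=0
L=3*4+3=15  i=1*2+0=2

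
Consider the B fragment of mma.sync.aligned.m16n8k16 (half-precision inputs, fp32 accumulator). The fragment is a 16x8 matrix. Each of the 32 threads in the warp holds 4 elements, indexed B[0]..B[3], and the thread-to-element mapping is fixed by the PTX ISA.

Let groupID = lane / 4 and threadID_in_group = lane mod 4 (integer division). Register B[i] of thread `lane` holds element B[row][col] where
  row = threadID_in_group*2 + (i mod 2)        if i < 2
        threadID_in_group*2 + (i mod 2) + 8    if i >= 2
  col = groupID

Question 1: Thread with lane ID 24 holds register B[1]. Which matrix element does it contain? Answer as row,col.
24: gr=6,th=0
[1] (0*2+1+0,6) = (1,6)

1,6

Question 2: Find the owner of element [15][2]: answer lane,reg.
11,3

c=2→G=2  r=15→rhi=1,T=3,p=1
L=2*4+3=11  i=1*2+1=3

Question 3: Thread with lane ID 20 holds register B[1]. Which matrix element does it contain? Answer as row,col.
1,5

lane 20: gid=5 (20/4), tid=0 (20%4)
i=1: r=0*2+1+0=1, c=gid=5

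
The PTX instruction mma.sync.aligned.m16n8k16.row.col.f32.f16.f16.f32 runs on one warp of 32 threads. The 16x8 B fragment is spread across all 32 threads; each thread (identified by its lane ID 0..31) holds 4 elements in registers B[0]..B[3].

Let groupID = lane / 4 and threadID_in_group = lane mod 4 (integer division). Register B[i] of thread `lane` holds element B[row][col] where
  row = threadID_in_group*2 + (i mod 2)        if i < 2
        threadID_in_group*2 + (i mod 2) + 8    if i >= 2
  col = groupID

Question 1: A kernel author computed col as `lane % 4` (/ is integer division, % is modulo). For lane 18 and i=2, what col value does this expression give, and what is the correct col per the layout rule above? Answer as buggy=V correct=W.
`lane % 4`[18,2]=>2
18: grp=4,tig=2
[2] (2*2+0+8,4) = (12,4)
col: 2 vs 4

buggy=2 correct=4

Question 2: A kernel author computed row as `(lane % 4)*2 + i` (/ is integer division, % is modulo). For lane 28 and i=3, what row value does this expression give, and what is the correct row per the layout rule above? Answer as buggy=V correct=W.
`(lane % 4)*2 + i`[28,3]⇒3
lane 28: gr=7 (28/4), th=0 (28%4)
i=3: r=0*2+1+8=9, c=gr=7
row: 3 vs 9

buggy=3 correct=9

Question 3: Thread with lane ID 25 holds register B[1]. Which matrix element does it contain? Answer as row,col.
3,6

25: g=6,t=1
[1] (1*2+1+0,6) = (3,6)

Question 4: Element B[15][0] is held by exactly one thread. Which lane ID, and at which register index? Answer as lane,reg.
c=0→G=0  r=15→rhi=1,T=3,p=1
L=0*4+3=3  i=1*2+1=3

3,3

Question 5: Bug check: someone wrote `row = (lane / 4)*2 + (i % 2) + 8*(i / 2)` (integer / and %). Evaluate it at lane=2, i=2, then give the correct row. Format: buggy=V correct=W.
buggy=8 correct=12

`(lane / 4)*2 + (i % 2) + 8*(i / 2)`[2,2]->8
2: gid=0,tid=2
[2] (2*2+0+8,0) = (12,0)
row: 8 vs 12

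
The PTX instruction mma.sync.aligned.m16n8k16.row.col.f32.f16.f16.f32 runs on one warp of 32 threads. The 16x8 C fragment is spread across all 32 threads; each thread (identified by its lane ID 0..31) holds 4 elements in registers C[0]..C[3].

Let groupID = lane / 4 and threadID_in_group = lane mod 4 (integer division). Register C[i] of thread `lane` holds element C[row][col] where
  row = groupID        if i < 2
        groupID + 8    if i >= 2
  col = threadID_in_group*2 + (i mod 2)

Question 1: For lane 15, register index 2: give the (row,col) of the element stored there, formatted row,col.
15: gr=3,th=3
[2] (3+8,3*2+0) = (11,6)

11,6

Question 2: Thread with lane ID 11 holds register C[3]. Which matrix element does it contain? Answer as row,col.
10,7

11: gr=2,th=3
[3] (2+8,3*2+1) = (10,7)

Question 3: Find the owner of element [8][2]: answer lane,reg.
1,2

r=8⇒gr=0,Rb=1  c=2⇒th=1,odd=0
L=0*4+1=1  i=1*2+0=2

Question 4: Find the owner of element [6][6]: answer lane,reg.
27,0

r=6⇒gr=6,Rb=0  c=6⇒th=3,odd=0
L=6*4+3=27  i=0*2+0=0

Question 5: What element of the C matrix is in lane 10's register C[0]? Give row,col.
2,4

lane 10: gr=2 (10/4), th=2 (10%4)
i=0: r=2+0=2, c=2*2+0=4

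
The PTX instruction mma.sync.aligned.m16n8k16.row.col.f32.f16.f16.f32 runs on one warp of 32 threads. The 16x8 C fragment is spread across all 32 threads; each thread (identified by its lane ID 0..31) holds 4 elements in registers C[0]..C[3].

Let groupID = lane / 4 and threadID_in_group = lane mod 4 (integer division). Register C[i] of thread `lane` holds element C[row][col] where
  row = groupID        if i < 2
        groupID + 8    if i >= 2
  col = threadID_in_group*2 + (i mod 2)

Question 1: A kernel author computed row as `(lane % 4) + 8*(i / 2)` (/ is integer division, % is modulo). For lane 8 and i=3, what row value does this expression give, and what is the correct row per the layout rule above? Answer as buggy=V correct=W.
buggy=8 correct=10

`(lane % 4) + 8*(i / 2)`[8,3]⇒8
lane 8⇒8/4=2, 8 mod 4=0
i=3  r:2+8⇒10  c:2·0+1⇒1
row: 8 vs 10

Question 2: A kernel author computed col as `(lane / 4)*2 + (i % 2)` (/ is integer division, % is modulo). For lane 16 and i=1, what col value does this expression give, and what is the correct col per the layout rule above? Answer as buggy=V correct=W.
buggy=9 correct=1

`(lane / 4)*2 + (i % 2)`[16,1]->9
16: gid=4,tid=0
[1] (4+0,0*2+1) = (4,1)
col: 9 vs 1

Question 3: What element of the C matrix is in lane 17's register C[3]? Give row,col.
lane 17: gid=4 (17/4), tid=1 (17%4)
i=3: r=4+8=12, c=1*2+1=3

12,3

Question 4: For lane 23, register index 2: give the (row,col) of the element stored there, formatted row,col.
L=23->g=23>>2=5, t=23&3=3
[2]->row 5+8=13  col 3·2+0=6

13,6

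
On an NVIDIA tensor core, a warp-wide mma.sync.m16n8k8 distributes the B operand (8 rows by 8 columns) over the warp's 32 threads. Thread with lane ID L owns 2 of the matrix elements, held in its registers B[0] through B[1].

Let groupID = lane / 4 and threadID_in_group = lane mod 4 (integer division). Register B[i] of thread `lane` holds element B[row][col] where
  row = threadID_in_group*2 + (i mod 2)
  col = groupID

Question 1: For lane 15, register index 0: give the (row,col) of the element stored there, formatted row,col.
6,3

L=15->g=15>>2=3, t=15&3=3
[0]->row 3·2+0=6  col g=3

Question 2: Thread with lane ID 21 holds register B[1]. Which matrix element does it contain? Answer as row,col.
lane 21: g=5 (21/4), t=1 (21%4)
i=1: r=1*2+1=3, c=g=5

3,5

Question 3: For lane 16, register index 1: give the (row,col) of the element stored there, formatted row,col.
1,4

lane 16→16/4=4, 16 mod 4=0
i=1  r:2·0+1→1  c:4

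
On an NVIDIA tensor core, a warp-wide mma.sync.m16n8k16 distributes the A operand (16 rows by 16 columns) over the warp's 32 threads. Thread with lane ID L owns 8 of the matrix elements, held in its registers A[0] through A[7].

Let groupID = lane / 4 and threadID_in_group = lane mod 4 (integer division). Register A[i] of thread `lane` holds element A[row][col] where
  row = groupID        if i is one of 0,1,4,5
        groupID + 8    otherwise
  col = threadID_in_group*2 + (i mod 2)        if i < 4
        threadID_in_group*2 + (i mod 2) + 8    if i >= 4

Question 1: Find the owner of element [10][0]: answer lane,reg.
r=10⇒gr=2,Rb=1  c=0⇒Cb=0,th=0,odd=0
L=2*4+0=8  i=0*4+1*2+0=2

8,2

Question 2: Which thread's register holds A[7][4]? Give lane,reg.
r=7⇒gr=7,Rb=0  c=4⇒Cb=0,th=2,odd=0
L=7*4+2=30  i=0*4+0*2+0=0

30,0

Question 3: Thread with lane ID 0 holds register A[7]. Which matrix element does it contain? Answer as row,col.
lane 0→0/4=0, 0 mod 4=0
i=7  r:0+8→8  c:2·0+1+8→9

8,9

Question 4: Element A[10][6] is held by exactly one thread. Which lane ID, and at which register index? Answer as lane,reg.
11,2

r:10=>grp=2,rB=1  c:6=>cB=0,tig=3,lo=0
L=2*4+3=11  i=0*4+1*2+0=2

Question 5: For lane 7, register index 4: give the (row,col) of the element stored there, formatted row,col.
lane 7: g=1 (7/4), t=3 (7%4)
i=4: r=1+0=1, c=3*2+0+8=14

1,14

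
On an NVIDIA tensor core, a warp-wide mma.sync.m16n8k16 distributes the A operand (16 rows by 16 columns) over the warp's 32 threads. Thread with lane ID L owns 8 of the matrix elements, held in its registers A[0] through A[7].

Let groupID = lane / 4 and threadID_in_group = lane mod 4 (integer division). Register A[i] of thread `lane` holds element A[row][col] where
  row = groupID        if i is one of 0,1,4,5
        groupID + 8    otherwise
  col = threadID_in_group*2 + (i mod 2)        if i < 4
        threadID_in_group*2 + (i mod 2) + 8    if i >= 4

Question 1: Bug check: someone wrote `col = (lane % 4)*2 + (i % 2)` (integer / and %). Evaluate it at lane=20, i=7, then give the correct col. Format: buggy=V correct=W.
buggy=1 correct=9

`(lane % 4)*2 + (i % 2)`[20,7]->1
lane 20: g=5 (20/4), t=0 (20%4)
i=7: r=5+8=13, c=0*2+1+8=9
col: 1 vs 9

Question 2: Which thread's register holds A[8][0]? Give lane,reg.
r=8->g=0,rb=1  c=0->cb=0,t=0,b0=0
L=0*4+0=0  i=0*4+1*2+0=2

0,2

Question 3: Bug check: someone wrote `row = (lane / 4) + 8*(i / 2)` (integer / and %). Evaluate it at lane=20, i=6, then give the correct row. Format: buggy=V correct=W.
`(lane / 4) + 8*(i / 2)`[20,6]=>29
lane 20=>20/4=5, 20 mod 4=0
i=6  r:5+8=>13  c:2·0+0+8=>8
row: 29 vs 13

buggy=29 correct=13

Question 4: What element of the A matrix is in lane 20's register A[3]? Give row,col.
13,1

lane 20: gr=5 (20/4), th=0 (20%4)
i=3: r=5+8=13, c=0*2+1+0=1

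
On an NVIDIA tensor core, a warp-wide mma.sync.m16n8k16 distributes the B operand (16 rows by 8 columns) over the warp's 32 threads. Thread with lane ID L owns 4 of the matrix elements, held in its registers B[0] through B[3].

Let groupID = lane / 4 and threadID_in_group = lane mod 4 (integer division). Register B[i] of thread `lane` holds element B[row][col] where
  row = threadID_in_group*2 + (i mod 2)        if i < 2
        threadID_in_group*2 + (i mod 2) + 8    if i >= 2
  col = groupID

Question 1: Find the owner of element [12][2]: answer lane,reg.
10,2

c: 2->gid=2  r: 12->r8=1,tid=2,i&1=0
L=2*4+2=10  i=1*2+0=2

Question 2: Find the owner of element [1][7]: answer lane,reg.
28,1

c=7→G=7  r=1→rhi=0,T=0,p=1
L=7*4+0=28  i=0*2+1=1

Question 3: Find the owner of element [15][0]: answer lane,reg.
3,3

c:0=>grp=0  r:15=>rB=1,tig=3,lo=1
L=0*4+3=3  i=1*2+1=3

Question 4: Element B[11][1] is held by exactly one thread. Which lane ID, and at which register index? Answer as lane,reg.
5,3

c=1->g=1  r=11->rb=1,t=1,b0=1
L=1*4+1=5  i=1*2+1=3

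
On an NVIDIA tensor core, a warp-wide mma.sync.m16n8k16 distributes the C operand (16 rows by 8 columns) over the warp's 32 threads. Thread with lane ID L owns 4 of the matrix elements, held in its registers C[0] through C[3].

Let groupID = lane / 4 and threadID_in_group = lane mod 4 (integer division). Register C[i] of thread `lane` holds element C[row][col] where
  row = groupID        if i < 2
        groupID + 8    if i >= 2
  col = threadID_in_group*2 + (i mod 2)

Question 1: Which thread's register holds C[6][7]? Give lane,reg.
27,1

r=6->g=6,rb=0  c=7->t=3,b0=1
L=6*4+3=27  i=0*2+1=1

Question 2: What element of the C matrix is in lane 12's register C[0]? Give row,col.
12: G=3,T=0
[0] (3+0,0*2+0) = (3,0)

3,0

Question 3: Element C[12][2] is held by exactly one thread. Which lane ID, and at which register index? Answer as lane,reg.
r:12=>grp=4,rB=1  c:2=>tig=1,lo=0
L=4*4+1=17  i=1*2+0=2

17,2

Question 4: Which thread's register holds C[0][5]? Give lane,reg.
r: 0->gid=0,r8=0  c: 5->tid=2,i&1=1
L=0*4+2=2  i=0*2+1=1

2,1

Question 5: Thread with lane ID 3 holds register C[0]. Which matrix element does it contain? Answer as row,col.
0,6

lane 3: G=0 (3/4), T=3 (3%4)
i=0: r=0+0=0, c=3*2+0=6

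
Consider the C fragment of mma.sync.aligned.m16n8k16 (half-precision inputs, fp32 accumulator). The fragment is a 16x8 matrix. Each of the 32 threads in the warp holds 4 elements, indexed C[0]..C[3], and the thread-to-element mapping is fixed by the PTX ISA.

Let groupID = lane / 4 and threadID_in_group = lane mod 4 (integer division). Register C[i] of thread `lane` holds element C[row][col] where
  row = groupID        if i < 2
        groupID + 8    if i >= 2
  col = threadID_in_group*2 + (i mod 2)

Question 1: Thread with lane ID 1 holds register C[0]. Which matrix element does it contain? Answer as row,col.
L=1->g=1>>2=0, t=1&3=1
[0]->row 0+0=0  col 1·2+0=2

0,2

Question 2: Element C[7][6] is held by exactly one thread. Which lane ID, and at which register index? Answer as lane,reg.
31,0

r=7→G=7,rhi=0  c=6→T=3,p=0
L=7*4+3=31  i=0*2+0=0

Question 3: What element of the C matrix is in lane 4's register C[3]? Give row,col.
9,1

lane 4=>4/4=1, 4 mod 4=0
i=3  r:1+8=>9  c:2·0+1=>1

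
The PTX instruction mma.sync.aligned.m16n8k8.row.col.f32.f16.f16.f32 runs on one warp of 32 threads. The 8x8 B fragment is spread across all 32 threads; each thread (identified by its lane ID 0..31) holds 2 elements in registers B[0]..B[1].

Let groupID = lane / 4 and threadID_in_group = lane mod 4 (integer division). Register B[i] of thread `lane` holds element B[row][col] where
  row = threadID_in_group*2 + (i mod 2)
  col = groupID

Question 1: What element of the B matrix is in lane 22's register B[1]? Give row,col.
5,5

lane 22→22/4=5, 22 mod 4=2
i=1  r:2·2+1→5  c:5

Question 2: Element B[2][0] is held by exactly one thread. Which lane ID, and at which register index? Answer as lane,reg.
1,0

c=0->g=0  r=2->t=1,b0=0
L=0*4+1=1  i=0=0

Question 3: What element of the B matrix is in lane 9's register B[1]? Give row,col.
L=9→G=9>>2=2, T=9&3=1
[1]→row 1·2+1=3  col G=2

3,2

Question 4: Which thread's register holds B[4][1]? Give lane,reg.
c=1→G=1  r=4→T=2,p=0
L=1*4+2=6  i=0=0

6,0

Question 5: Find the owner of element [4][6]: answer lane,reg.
c: 6->gid=6  r: 4->tid=2,i&1=0
L=6*4+2=26  i=0=0

26,0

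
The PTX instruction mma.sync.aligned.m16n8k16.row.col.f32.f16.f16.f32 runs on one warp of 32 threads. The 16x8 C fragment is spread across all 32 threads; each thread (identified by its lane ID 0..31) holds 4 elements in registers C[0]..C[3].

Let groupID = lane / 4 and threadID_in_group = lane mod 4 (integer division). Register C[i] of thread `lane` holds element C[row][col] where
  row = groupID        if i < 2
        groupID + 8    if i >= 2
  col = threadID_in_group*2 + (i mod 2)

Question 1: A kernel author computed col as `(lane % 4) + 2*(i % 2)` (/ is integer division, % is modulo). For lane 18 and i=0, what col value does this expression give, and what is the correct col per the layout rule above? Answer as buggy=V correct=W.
`(lane % 4) + 2*(i % 2)`[18,0]⇒2
L=18⇒gr=18>>2=4, th=18&3=2
[0]⇒row 4+0=4  col 2·2+0=4
col: 2 vs 4

buggy=2 correct=4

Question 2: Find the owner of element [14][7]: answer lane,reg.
r=14⇒gr=6,Rb=1  c=7⇒th=3,odd=1
L=6*4+3=27  i=1*2+1=3

27,3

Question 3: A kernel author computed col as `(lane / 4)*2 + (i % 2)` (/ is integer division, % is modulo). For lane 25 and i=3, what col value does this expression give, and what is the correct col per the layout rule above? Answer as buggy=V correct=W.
buggy=13 correct=3

`(lane / 4)*2 + (i % 2)`[25,3]→13
lane 25: G=6 (25/4), T=1 (25%4)
i=3: r=6+8=14, c=1*2+1=3
col: 13 vs 3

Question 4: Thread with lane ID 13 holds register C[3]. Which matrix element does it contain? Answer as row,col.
11,3

L=13->gid=13>>2=3, tid=13&3=1
[3]->row 3+8=11  col 1·2+1=3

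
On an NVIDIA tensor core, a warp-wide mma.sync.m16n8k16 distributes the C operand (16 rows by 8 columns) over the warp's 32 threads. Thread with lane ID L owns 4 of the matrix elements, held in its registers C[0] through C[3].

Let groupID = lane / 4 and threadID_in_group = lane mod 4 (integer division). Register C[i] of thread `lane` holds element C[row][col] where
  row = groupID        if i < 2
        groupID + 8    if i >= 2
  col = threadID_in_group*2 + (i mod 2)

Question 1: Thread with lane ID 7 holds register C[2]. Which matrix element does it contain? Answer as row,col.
L=7⇒gr=7>>2=1, th=7&3=3
[2]⇒row 1+8=9  col 3·2+0=6

9,6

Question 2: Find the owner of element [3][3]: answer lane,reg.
r=3->g=3,rb=0  c=3->t=1,b0=1
L=3*4+1=13  i=0*2+1=1

13,1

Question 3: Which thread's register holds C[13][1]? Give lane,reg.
20,3

r:13=>grp=5,rB=1  c:1=>tig=0,lo=1
L=5*4+0=20  i=1*2+1=3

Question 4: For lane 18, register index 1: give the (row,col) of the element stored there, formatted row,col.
4,5

L=18=>grp=18>>2=4, tig=18&3=2
[1]=>row 4+0=4  col 2·2+1=5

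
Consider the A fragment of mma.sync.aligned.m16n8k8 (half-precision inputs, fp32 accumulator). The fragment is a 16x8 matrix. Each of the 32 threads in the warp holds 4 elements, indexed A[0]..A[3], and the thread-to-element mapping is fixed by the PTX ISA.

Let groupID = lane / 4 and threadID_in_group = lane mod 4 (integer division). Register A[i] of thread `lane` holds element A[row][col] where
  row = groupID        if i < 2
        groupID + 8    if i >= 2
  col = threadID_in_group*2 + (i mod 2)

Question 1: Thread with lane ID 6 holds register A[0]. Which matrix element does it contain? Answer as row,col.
1,4

lane 6->6/4=1, 6 mod 4=2
i=0  r:1+0->1  c:2·2+0->4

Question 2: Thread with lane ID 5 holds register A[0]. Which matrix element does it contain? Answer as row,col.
1,2

lane 5→5/4=1, 5 mod 4=1
i=0  r:1+0→1  c:2·1+0→2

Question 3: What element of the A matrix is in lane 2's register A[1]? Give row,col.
lane 2->2/4=0, 2 mod 4=2
i=1  r:0+0->0  c:2·2+1->5

0,5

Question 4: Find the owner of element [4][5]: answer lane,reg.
18,1

r: 4->gid=4,r8=0  c: 5->tid=2,i&1=1
L=4*4+2=18  i=0*2+1=1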